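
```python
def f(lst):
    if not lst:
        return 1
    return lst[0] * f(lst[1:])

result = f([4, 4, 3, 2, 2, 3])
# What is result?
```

Product over [4, 4, 3, 2, 2, 3] = 4 * 4 * 3 * 2 * 2 * 3 = 576

Answer: 576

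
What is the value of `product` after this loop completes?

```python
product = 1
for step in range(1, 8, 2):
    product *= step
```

Product of 1, 3, 5, ... up to 7
`product` takes the values: 1 → 3 → 15 → 105

Answer: 105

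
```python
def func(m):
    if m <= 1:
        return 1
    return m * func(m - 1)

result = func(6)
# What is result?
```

func(6) = 6 * 5 * 4 * 3 * 2 * 1 = 720

Answer: 720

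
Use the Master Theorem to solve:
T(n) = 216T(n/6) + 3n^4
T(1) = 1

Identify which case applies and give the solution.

a=216, b=6, f(n)=3n^4. log_6(216) = 3. Since c=4 > 3 and the regularity condition holds (216(n/6)^4 = (216/6^4)n^4 with 216/6^4 < 1), Case 3 applies: T(n) = Θ(f(n)) = O(n^4).

Answer: O(n^4) - Case 3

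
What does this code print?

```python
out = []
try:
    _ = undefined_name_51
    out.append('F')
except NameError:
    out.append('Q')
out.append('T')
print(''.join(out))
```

Execution trace: 'Q' (except NameError) → 'T' (after the try/except). Output: QT

Answer: QT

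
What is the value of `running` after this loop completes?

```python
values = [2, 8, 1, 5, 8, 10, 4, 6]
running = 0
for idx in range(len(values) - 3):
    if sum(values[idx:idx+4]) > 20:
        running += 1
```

Count windows with sum > 20
`running` takes the values: 0 → 1 → 2 → 3 → 4

Answer: 4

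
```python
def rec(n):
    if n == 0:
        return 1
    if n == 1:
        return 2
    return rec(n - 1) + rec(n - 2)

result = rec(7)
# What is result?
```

Build up from base cases: rec(0)=1, rec(1)=2, rec(2)=3, rec(3)=5, rec(4)=8, rec(5)=13, rec(6)=21, ..., rec(7)=34

Answer: 34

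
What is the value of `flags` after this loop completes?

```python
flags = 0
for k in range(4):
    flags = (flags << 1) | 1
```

Build 4 consecutive 1-bits: 0b1111
`flags` takes the values: 0 → 1 → 3 → 7 → 15

Answer: 15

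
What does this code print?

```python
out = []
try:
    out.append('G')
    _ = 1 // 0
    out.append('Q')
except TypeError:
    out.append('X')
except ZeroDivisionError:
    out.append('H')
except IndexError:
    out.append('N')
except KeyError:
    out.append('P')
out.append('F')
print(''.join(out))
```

Execution trace: 'G' (try body) → 'H' (except ZeroDivisionError) → 'F' (after the try/except). Output: GHF

Answer: GHF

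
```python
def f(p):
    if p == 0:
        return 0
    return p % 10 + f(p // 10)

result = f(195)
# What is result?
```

Sum of digits of 195: 5 + 9 + 1 = 15

Answer: 15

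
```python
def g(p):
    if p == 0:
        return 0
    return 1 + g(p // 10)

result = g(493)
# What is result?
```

Count of digits of 493: 3

Answer: 3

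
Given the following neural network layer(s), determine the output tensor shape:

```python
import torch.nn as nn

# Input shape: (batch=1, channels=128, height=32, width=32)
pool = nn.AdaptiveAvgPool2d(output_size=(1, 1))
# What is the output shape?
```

Input: (1, 128, 32, 32) -> Output: (1, 128, 1, 1)

Answer: (1, 128, 1, 1)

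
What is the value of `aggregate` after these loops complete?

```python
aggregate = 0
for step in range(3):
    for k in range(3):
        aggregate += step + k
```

Sum of all step+k for step,k in 3x3
`aggregate` takes the values: 0 → 1 → 3 → 4 → 6 → 9 → 11 → 14 → 18

Answer: 18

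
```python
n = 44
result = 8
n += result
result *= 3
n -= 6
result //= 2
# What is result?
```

Trace:
`n = 44` → n = 44
`result = 8` → result = 8
`n += result` → n = 52
`result *= 3` → result = 24
`n -= 6` → n = 46
`result //= 2` → result = 12
So result = 12

Answer: 12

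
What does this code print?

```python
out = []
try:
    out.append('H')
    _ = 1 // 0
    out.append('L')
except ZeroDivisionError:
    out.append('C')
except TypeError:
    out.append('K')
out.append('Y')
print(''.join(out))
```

Execution trace: 'H' (try body) → 'C' (except ZeroDivisionError) → 'Y' (after the try/except). Output: HCY

Answer: HCY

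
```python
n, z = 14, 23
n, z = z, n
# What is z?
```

Trace:
`n, z = 14, 23` → n = 14; z = 23
`n, z = z, n` → n = 23; z = 14
So z = 14

Answer: 14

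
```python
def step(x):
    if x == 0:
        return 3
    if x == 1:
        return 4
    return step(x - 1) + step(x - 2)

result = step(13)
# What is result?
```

Build up from base cases: step(0)=3, step(1)=4, step(2)=7, step(3)=11, step(4)=18, step(5)=29, step(6)=47, ..., step(13)=1364

Answer: 1364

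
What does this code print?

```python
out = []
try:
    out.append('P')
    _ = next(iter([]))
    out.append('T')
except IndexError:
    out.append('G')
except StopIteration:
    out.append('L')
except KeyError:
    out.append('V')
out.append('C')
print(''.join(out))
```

Execution trace: 'P' (try body) → 'L' (except StopIteration) → 'C' (after the try/except). Output: PLC

Answer: PLC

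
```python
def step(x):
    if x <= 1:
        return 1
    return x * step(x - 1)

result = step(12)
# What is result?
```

step(12) = 12 * 11 * 10 * 9 * 8 * 7 * 6 * 5 * 4 * 3 * 2 * 1 = 479001600

Answer: 479001600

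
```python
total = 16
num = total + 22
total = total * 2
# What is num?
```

Trace:
`total = 16` → total = 16
`num = total + 22` → num = 38
`total = total * 2` → total = 32
So num = 38

Answer: 38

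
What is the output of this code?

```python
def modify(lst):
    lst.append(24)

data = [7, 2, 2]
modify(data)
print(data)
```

Key concept: function modifies passed list.
Step by step:
`data = [7, 2, 2]` → data = [7, 2, 2]
`modify(data)` → data = [7, 2, 2, 24]
`print(data)` → prints [7, 2, 2, 24]

Answer: [7, 2, 2, 24]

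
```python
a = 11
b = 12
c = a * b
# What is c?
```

Trace:
`a = 11` → a = 11
`b = 12` → b = 12
`c = a * b` → c = 132
So c = 132

Answer: 132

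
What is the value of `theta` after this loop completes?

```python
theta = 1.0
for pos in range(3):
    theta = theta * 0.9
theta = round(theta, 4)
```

Exponential decay: 1.0 * 0.9^3
`theta` takes the values: 1.0 → 0.9 → 0.81 → 0.729

Answer: 0.729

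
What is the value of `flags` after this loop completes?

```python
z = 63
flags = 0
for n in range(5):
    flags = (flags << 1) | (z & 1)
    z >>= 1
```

Reverse lowest 5 bits of 63
`flags` takes the values: 0 → 1 → 3 → 7 → 15 → 31

Answer: 31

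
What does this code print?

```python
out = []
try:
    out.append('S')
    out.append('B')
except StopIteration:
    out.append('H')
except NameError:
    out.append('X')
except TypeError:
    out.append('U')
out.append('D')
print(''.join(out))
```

Execution trace: 'S' (try body) → 'B' (try body, no exception) → 'D' (after the try/except). Output: SBD

Answer: SBD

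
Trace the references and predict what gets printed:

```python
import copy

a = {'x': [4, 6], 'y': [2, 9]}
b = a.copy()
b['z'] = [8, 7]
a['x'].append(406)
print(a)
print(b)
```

Key concept: shallow copy of dict with mutable values.
Step by step:
`a = {'x': [4, 6], 'y': [2, 9]}` → a = {'x': [4, 6], 'y': [2, 9]}
`b = a.copy()` → b = {'x': [4, 6], 'y': [2, 9]}
`b['z'] = [8, 7]` → b = {'x': [4, 6], 'y': [2, 9], 'z': [8, 7]}
`a['x'].append(406)` → a = {'x': [4, 6, 406], 'y': [2, 9]}; b = {'x': [4, 6, 406], 'y': [2, 9], 'z': [8, 7]}
`print(a)` → prints {'x': [4, 6, 406], 'y': [2, 9]}
`print(b)` → prints {'x': [4, 6, 406], 'y': [2, 9], 'z': [8, 7]}

Answer:
{'x': [4, 6, 406], 'y': [2, 9]}
{'x': [4, 6, 406], 'y': [2, 9], 'z': [8, 7]}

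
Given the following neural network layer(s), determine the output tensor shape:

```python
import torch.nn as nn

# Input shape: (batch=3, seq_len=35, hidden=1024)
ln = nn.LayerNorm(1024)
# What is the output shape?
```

Input: (3, 35, 1024) -> Output: (3, 35, 1024)

Answer: (3, 35, 1024)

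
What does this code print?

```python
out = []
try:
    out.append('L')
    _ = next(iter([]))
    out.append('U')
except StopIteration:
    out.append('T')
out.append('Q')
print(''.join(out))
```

Execution trace: 'L' (try body) → 'T' (except StopIteration) → 'Q' (after the try/except). Output: LTQ

Answer: LTQ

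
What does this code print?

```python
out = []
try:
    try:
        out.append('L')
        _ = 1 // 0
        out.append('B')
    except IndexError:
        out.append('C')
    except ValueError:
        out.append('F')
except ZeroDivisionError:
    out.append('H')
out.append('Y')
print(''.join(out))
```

Execution trace: 'L' (try body) → 'H' (outer except ZeroDivisionError) → 'Y' (after the try/except). Output: LHY

Answer: LHY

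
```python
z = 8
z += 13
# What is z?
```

Trace:
`z = 8` → z = 8
`z += 13` → z = 21
So z = 21

Answer: 21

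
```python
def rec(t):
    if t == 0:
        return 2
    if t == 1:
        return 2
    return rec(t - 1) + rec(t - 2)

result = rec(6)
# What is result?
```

Build up from base cases: rec(0)=2, rec(1)=2, rec(2)=4, rec(3)=6, rec(4)=10, rec(5)=16, rec(6)=26

Answer: 26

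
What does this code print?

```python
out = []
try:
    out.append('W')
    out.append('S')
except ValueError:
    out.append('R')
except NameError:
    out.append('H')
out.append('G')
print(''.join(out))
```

Execution trace: 'W' (try body) → 'S' (try body, no exception) → 'G' (after the try/except). Output: WSG

Answer: WSG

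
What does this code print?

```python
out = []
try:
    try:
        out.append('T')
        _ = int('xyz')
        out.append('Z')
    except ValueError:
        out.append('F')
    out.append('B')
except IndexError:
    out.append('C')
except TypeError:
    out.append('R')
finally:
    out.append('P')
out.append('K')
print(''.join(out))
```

Execution trace: 'T' (inner try body) → 'F' (inner except ValueError) → 'B' (try body, no exception) → 'P' (finally) → 'K' (after the try/except). Output: TFBPK

Answer: TFBPK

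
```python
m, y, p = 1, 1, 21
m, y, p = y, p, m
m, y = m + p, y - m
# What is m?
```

Trace:
`m, y, p = 1, 1, 21` → m = 1; y = 1; p = 21
`m, y, p = y, p, m` → m = 1; y = 21; p = 1
`m, y = m + p, y - m` → m = 2; y = 20
So m = 2

Answer: 2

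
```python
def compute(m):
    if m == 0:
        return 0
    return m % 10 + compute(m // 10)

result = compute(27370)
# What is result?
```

Sum of digits of 27370: 0 + 7 + 3 + 7 + 2 = 19

Answer: 19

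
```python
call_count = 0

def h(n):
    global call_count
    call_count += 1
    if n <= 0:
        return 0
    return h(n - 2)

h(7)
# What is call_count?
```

Linear recursion stepping by 2: 5 calls from n=7 down to ≤0.

Answer: 5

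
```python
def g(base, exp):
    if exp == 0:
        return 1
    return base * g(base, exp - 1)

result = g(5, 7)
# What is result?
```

g(5, 7) = 5 * 5 * 5 * 5 * 5 * 5 * 5 = 78125

Answer: 78125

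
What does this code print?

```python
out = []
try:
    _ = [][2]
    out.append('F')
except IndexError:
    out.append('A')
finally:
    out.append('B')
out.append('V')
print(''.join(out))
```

Execution trace: 'A' (except IndexError) → 'B' (finally) → 'V' (after the try/except). Output: ABV

Answer: ABV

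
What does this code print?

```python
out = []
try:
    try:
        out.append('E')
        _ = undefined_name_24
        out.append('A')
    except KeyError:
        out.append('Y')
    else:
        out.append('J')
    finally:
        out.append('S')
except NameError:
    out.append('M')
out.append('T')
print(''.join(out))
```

Execution trace: 'E' (try body) → 'S' (finally) → 'M' (outer except NameError) → 'T' (after the try/except). Output: ESMT

Answer: ESMT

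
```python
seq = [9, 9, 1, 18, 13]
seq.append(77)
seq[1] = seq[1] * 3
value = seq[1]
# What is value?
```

Trace:
`seq = [9, 9, 1, 18, 13]` → seq = [9, 9, 1, 18, 13]
`seq.append(77)` → seq = [9, 9, 1, 18, 13, 77]
`seq[1] = seq[1] * 3` → seq = [9, 27, 1, 18, 13, 77]
`value = seq[1]` → value = 27
So value = 27

Answer: 27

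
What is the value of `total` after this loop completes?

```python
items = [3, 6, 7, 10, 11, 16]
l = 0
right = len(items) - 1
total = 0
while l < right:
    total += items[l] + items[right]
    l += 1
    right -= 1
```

Sum of pairs from ends
`total` takes the values: 0 → 19 → 36 → 53

Answer: 53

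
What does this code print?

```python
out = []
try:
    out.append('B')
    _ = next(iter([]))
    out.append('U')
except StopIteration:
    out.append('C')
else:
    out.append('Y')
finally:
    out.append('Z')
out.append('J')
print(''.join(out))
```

Execution trace: 'B' (try body) → 'C' (except StopIteration) → 'Z' (finally) → 'J' (after the try/except). Output: BCZJ

Answer: BCZJ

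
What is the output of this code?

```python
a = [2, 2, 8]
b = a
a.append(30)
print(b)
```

Key concept: basic list aliasing.
Step by step:
`a = [2, 2, 8]` → a = [2, 2, 8]
`b = a` → b = [2, 2, 8] (same object as a)
`a.append(30)` → a = [2, 2, 8, 30] (same object as b); b = [2, 2, 8, 30] (same object as a)
`print(b)` → prints [2, 2, 8, 30]

Answer: [2, 2, 8, 30]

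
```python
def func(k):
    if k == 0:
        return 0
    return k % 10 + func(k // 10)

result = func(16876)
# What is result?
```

Sum of digits of 16876: 6 + 7 + 8 + 6 + 1 = 28

Answer: 28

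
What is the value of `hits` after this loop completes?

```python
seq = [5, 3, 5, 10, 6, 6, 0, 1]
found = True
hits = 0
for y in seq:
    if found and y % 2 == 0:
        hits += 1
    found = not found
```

Count even values at even positions
`hits` takes the values: 0 → 1 → 2

Answer: 2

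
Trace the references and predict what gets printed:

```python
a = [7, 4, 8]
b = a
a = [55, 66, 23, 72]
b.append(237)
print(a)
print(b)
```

Key concept: rebinding vs mutation: a is rebound to a new list, b still points at the original.
Step by step:
`a = [7, 4, 8]` → a = [7, 4, 8]
`b = a` → b = [7, 4, 8] (same object as a)
`a = [55, 66, 23, 72]` → a = [55, 66, 23, 72]
`b.append(237)` → b = [7, 4, 8, 237]
`print(a)` → prints [55, 66, 23, 72]
`print(b)` → prints [7, 4, 8, 237]

Answer:
[55, 66, 23, 72]
[7, 4, 8, 237]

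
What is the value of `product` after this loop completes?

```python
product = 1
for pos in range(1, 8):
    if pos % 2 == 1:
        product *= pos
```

Product of odd numbers 1 to 7
`product` takes the values: 1 → 3 → 15 → 105

Answer: 105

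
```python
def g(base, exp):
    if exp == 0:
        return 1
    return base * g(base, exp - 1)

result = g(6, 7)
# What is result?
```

g(6, 7) = 6 * 6 * 6 * 6 * 6 * 6 * 6 = 279936

Answer: 279936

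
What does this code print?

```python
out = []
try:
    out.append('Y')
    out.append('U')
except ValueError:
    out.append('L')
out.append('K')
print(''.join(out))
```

Execution trace: 'Y' (try body) → 'U' (try body, no exception) → 'K' (after the try/except). Output: YUK

Answer: YUK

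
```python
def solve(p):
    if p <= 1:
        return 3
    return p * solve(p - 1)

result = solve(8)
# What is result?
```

solve(8) = 8 * 7 * 6 * 5 * 4 * 3 * 2 * 3 = 120960

Answer: 120960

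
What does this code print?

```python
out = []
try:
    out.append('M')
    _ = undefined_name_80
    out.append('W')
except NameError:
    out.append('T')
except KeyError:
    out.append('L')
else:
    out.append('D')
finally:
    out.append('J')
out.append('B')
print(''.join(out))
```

Execution trace: 'M' (try body) → 'T' (except NameError) → 'J' (finally) → 'B' (after the try/except). Output: MTJB

Answer: MTJB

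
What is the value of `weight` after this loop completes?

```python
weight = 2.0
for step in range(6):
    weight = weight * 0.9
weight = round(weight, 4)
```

Exponential decay: 2.0 * 0.9^6
`weight` takes the values: 2.0 → 1.8 → 1.62 → 1.458 → 1.3122 → 1.18098 → 1.062882 → 1.0629

Answer: 1.0629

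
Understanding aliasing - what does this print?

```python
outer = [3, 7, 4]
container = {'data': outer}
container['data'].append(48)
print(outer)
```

Key concept: dict holds reference to list.
Step by step:
`outer = [3, 7, 4]` → outer = [3, 7, 4]
`container = {'data': outer}` → container = {'data': [3, 7, 4]}
`container['data'].append(48)` → outer = [3, 7, 4, 48]; container = {'data': [3, 7, 4, 48]}
`print(outer)` → prints [3, 7, 4, 48]

Answer: [3, 7, 4, 48]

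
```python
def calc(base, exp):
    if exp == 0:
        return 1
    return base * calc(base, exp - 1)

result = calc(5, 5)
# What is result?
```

calc(5, 5) = 5 * 5 * 5 * 5 * 5 = 3125

Answer: 3125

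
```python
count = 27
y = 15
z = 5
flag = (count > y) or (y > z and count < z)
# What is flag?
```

Trace:
`count = 27` → count = 27
`y = 15` → y = 15
`z = 5` → z = 5
`flag = (count > y) or (y > z and count < z)` → flag = True
So flag = True

Answer: True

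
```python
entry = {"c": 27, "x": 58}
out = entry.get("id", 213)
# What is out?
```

Trace:
`entry = {"c": 27, "x": 58}` → entry = {'c': 27, 'x': 58}
`out = entry.get("id", 213)` → out = 213
So out = 213

Answer: 213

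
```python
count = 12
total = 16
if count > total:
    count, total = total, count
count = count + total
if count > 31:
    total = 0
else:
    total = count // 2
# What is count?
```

Trace:
`count = 12` → count = 12
`total = 16` → total = 16
`if count > total: ...` → count > total is False → no variable changes
`count = count + total` → count = 28
`if count > 31: ...` → count > 31 is False, take else branch → total = 14
So count = 28

Answer: 28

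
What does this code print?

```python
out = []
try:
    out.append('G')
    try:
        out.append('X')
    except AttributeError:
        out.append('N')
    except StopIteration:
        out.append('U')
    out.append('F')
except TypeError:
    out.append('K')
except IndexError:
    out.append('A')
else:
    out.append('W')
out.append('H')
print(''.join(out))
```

Execution trace: 'G' (try body) → 'X' (inner try body, no exception) → 'F' (try body, no exception) → 'W' (else) → 'H' (after the try/except). Output: GXFWH

Answer: GXFWH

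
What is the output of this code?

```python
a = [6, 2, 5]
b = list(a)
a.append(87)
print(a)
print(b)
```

Key concept: list() constructor creates copy.
Step by step:
`a = [6, 2, 5]` → a = [6, 2, 5]
`b = list(a)` → b = [6, 2, 5]
`a.append(87)` → a = [6, 2, 5, 87]
`print(a)` → prints [6, 2, 5, 87]
`print(b)` → prints [6, 2, 5]

Answer:
[6, 2, 5, 87]
[6, 2, 5]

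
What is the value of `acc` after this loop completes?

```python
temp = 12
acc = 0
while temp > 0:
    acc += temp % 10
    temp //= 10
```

Sum digits of 12
`acc` takes the values: 0 → 2 → 3

Answer: 3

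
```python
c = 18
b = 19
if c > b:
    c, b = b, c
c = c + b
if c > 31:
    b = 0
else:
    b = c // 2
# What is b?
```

Trace:
`c = 18` → c = 18
`b = 19` → b = 19
`if c > b: ...` → c > b is False → no variable changes
`c = c + b` → c = 37
`if c > 31: ...` → c > 31 is True → b = 0
So b = 0

Answer: 0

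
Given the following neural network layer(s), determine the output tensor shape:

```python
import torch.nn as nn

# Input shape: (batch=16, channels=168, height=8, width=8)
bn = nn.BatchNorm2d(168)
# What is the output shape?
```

Input: (16, 168, 8, 8) -> Output: (16, 168, 8, 8)

Answer: (16, 168, 8, 8)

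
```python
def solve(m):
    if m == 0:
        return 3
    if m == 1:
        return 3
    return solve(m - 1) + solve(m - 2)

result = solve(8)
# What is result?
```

Build up from base cases: solve(0)=3, solve(1)=3, solve(2)=6, solve(3)=9, solve(4)=15, solve(5)=24, solve(6)=39, ..., solve(8)=102

Answer: 102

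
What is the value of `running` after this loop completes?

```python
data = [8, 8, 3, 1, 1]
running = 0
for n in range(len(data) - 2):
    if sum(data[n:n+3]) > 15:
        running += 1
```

Count windows with sum > 15
`running` takes the values: 0 → 1

Answer: 1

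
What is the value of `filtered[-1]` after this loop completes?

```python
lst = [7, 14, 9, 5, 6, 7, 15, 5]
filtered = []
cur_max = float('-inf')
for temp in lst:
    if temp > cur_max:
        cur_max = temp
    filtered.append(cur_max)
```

Running max ends at 15
`filtered` takes the values: [] → [7] → [7, 14] → [7, 14, 14] → [7, 14, 14, 14] → [7, 14, 14, 14, 14] → [7, 14, 14, 14, 14, 14] → [7, 14, 14, 14, 14, 14, 15] → [7, 14, 14, 14, 14, 14, 15, 15]
So `filtered[-1]` = 15

Answer: 15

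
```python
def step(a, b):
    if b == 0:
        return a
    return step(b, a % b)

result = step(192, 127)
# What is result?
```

step(192, 127) -> step(127, 65) -> step(65, 62) -> step(62, 3) -> step(3, 2) -> step(2, 1) -> step(1, 0) -> 1

Answer: 1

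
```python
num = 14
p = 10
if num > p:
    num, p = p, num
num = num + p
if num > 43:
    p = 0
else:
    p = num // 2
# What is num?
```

Trace:
`num = 14` → num = 14
`p = 10` → p = 10
`if num > p: ...` → num > p is True → num = 10; p = 14
`num = num + p` → num = 24
`if num > 43: ...` → num > 43 is False, take else branch → p = 12
So num = 24

Answer: 24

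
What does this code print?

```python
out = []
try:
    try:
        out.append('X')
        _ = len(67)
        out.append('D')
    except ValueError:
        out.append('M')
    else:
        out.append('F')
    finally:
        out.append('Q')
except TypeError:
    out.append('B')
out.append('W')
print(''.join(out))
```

Execution trace: 'X' (try body) → 'Q' (finally) → 'B' (outer except TypeError) → 'W' (after the try/except). Output: XQBW

Answer: XQBW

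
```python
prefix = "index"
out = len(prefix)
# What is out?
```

Trace:
`prefix = "index"` → prefix = 'index'
`out = len(prefix)` → out = 5
So out = 5

Answer: 5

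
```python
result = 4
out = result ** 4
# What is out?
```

Trace:
`result = 4` → result = 4
`out = result ** 4` → out = 256
So out = 256

Answer: 256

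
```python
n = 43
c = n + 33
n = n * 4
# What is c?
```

Trace:
`n = 43` → n = 43
`c = n + 33` → c = 76
`n = n * 4` → n = 172
So c = 76

Answer: 76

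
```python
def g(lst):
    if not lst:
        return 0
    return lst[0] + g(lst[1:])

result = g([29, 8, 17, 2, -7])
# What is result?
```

29 + 8 + 17 + 2 + (-7) + 0 = 49

Answer: 49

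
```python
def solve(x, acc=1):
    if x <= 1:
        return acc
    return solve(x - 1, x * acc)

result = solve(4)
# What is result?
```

Accumulator trace (n, acc): (4, 1) -> (3, 4) -> (2, 12) -> (1, 24) -> return 24

Answer: 24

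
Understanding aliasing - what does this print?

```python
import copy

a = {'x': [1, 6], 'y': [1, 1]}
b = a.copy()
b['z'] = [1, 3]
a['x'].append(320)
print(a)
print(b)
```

Key concept: shallow copy of dict with mutable values.
Step by step:
`a = {'x': [1, 6], 'y': [1, 1]}` → a = {'x': [1, 6], 'y': [1, 1]}
`b = a.copy()` → b = {'x': [1, 6], 'y': [1, 1]}
`b['z'] = [1, 3]` → b = {'x': [1, 6], 'y': [1, 1], 'z': [1, 3]}
`a['x'].append(320)` → a = {'x': [1, 6, 320], 'y': [1, 1]}; b = {'x': [1, 6, 320], 'y': [1, 1], 'z': [1, 3]}
`print(a)` → prints {'x': [1, 6, 320], 'y': [1, 1]}
`print(b)` → prints {'x': [1, 6, 320], 'y': [1, 1], 'z': [1, 3]}

Answer:
{'x': [1, 6, 320], 'y': [1, 1]}
{'x': [1, 6, 320], 'y': [1, 1], 'z': [1, 3]}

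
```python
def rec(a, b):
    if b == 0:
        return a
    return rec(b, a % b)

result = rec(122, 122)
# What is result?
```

rec(122, 122) -> rec(122, 0) -> 122

Answer: 122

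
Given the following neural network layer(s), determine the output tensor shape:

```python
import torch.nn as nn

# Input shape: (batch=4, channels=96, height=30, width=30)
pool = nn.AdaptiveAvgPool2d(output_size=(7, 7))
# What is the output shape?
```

Input: (4, 96, 30, 30) -> Output: (4, 96, 7, 7)

Answer: (4, 96, 7, 7)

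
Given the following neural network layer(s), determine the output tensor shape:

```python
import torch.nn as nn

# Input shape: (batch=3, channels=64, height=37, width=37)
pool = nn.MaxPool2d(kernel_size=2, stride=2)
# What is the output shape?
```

Input: (3, 64, 37, 37) -> Output: (3, 64, 18, 18)

Answer: (3, 64, 18, 18)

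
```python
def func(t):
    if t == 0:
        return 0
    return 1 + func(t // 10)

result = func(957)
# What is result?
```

Count of digits of 957: 3

Answer: 3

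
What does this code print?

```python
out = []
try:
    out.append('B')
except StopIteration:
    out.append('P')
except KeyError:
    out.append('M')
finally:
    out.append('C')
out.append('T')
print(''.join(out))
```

Execution trace: 'B' (try body, no exception) → 'C' (finally) → 'T' (after the try/except). Output: BCT

Answer: BCT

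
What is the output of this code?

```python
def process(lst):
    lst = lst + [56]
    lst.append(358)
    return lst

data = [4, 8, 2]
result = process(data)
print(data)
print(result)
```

Key concept: rebinding parameter vs mutation.
Step by step:
`data = [4, 8, 2]` → data = [4, 8, 2]
`result = process(data)` → result = [4, 8, 2, 56, 358]
`print(data)` → prints [4, 8, 2]
`print(result)` → prints [4, 8, 2, 56, 358]

Answer:
[4, 8, 2]
[4, 8, 2, 56, 358]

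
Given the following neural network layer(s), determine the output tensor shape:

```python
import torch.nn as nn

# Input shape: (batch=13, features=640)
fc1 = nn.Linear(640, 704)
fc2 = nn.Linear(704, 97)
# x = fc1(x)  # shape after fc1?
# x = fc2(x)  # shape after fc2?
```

Input: (13, 640) -> after fc1: (13, 704) -> Output: (13, 97)

Answer: (13, 97)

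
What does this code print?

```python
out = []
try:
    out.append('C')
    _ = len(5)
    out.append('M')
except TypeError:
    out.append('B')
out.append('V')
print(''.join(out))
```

Execution trace: 'C' (try body) → 'B' (except TypeError) → 'V' (after the try/except). Output: CBV

Answer: CBV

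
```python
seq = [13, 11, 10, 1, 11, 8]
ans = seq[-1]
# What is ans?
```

Trace:
`seq = [13, 11, 10, 1, 11, 8]` → seq = [13, 11, 10, 1, 11, 8]
`ans = seq[-1]` → ans = 8
So ans = 8

Answer: 8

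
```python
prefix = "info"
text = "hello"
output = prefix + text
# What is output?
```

Trace:
`prefix = "info"` → prefix = 'info'
`text = "hello"` → text = 'hello'
`output = prefix + text` → output = 'infohello'
So output = 'infohello'

Answer: 'infohello'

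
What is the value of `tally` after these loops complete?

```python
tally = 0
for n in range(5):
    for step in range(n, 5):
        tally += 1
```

Upper triangle: 5 + 4 + ... + 1
`tally` takes the values: 0 → 1 → 2 → 3 → 4 → 5 → 6 → 7 → 8 → 9 → 10 → 11 → 12 → 13 → 14 → 15

Answer: 15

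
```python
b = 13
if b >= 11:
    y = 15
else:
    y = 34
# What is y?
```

Trace:
`b = 13` → b = 13
`if b >= 11: ...` → b >= 11 is True → y = 15
So y = 15

Answer: 15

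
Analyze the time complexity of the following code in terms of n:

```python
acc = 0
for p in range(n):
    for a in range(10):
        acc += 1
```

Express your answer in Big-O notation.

Each loop level contributes: n × 1. Multiplying the contributions gives O(n).

Answer: O(n)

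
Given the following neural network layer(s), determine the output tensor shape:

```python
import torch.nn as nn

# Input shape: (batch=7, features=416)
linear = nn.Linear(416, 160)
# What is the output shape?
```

Input: (7, 416) -> Output: (7, 160)

Answer: (7, 160)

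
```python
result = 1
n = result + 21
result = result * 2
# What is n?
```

Trace:
`result = 1` → result = 1
`n = result + 21` → n = 22
`result = result * 2` → result = 2
So n = 22

Answer: 22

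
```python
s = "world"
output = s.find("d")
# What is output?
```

Trace:
`s = "world"` → s = 'world'
`output = s.find("d")` → output = 4
So output = 4

Answer: 4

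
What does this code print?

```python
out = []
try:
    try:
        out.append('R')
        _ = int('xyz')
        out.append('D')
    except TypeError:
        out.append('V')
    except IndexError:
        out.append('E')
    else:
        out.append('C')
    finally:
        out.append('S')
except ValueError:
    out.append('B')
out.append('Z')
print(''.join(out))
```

Execution trace: 'R' (inner try body) → 'S' (inner finally) → 'B' (outer except ValueError) → 'Z' (after the try/except). Output: RSBZ

Answer: RSBZ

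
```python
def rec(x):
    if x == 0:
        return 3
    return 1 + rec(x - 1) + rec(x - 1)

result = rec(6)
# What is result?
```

rec(x) = 1 + 2·rec(x-1), rec(0)=3. Closed form: (3+1)·2^6 - 1 = 255.

Answer: 255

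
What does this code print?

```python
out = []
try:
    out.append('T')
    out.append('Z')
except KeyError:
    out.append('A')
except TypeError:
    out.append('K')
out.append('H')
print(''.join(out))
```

Execution trace: 'T' (try body) → 'Z' (try body, no exception) → 'H' (after the try/except). Output: TZH

Answer: TZH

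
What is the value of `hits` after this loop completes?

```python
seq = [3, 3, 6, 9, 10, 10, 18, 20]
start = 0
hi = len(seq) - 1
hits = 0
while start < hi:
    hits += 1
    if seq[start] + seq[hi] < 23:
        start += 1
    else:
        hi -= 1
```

Steps to find pair summing to 23
`hits` takes the values: 0 → 1 → 2 → 3 → 4 → 5 → 6 → 7

Answer: 7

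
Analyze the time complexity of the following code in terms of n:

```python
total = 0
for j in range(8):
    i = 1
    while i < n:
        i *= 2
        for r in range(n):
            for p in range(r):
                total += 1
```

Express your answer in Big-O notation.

Each loop level contributes: 1 × log n × n × n. Multiplying the contributions gives O(n^2 log n).

Answer: O(n^2 log n)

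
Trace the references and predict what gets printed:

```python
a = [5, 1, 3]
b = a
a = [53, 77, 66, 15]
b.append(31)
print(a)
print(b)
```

Key concept: rebinding vs mutation: a is rebound to a new list, b still points at the original.
Step by step:
`a = [5, 1, 3]` → a = [5, 1, 3]
`b = a` → b = [5, 1, 3] (same object as a)
`a = [53, 77, 66, 15]` → a = [53, 77, 66, 15]
`b.append(31)` → b = [5, 1, 3, 31]
`print(a)` → prints [53, 77, 66, 15]
`print(b)` → prints [5, 1, 3, 31]

Answer:
[53, 77, 66, 15]
[5, 1, 3, 31]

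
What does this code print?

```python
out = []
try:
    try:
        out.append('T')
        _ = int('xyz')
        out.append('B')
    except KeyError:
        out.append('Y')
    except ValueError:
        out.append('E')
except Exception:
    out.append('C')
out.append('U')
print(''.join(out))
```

Execution trace: 'T' (inner try body) → 'E' (inner except ValueError) → 'U' (after the try/except). Output: TEU

Answer: TEU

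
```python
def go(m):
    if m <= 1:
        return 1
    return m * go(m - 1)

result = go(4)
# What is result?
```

go(4) = 4 * 3 * 2 * 1 = 24

Answer: 24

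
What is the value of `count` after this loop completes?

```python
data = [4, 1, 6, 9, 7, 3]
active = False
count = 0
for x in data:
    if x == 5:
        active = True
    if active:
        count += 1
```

Count elements after first 5 in [4, 1, 6, 9, 7, 3]
`count` takes the values: 0

Answer: 0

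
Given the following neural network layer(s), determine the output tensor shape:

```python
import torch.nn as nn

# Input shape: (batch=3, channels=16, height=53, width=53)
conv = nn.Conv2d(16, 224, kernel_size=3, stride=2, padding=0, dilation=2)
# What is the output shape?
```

Input: (3, 16, 53, 53) -> Output: (3, 224, 25, 25)

Answer: (3, 224, 25, 25)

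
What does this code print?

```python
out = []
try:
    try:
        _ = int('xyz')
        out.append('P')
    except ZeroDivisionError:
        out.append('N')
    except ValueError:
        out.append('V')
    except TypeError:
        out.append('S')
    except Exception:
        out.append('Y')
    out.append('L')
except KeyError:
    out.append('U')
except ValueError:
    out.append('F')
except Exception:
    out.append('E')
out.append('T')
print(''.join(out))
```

Execution trace: 'V' (inner except ValueError) → 'L' (try body, no exception) → 'T' (after the try/except). Output: VLT

Answer: VLT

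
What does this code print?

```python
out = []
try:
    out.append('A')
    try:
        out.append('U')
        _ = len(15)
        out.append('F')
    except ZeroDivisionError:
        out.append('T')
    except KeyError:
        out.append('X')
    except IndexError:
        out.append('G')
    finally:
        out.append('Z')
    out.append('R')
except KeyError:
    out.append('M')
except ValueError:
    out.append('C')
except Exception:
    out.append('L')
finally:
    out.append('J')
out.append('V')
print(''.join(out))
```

Execution trace: 'A' (try body) → 'U' (inner try body) → 'Z' (inner finally) → 'L' (except Exception) → 'J' (finally) → 'V' (after the try/except). Output: AUZLJV

Answer: AUZLJV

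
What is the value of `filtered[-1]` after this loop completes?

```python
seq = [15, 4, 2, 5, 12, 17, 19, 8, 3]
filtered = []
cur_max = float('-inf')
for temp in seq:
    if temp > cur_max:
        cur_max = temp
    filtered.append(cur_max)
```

Running max ends at 19
`filtered` takes the values: [] → [15] → [15, 15] → [15, 15, 15] → [15, 15, 15, 15] → [15, 15, 15, 15, 15] → [15, 15, 15, 15, 15, 17] → [15, 15, 15, 15, 15, 17, 19] → [15, 15, 15, 15, 15, 17, 19, 19] → [15, 15, 15, 15, 15, 17, 19, 19, 19]
So `filtered[-1]` = 19

Answer: 19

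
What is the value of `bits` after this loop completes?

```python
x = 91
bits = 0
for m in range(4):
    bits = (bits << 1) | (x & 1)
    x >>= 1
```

Reverse lowest 4 bits of 91
`bits` takes the values: 0 → 1 → 3 → 6 → 13

Answer: 13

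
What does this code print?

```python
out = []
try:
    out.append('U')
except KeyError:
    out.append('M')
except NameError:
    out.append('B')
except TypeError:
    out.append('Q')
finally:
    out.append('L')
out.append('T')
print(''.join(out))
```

Execution trace: 'U' (try body, no exception) → 'L' (finally) → 'T' (after the try/except). Output: ULT

Answer: ULT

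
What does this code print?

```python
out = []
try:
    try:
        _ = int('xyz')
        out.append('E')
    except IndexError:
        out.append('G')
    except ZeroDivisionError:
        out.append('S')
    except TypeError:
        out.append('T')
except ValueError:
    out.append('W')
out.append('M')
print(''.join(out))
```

Execution trace: 'W' (outer except ValueError) → 'M' (after the try/except). Output: WM

Answer: WM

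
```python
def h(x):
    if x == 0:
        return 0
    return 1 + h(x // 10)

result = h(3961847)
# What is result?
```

Count of digits of 3961847: 7

Answer: 7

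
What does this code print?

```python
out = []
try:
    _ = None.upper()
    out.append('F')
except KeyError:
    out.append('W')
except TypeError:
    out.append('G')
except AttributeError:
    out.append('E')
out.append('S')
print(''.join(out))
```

Execution trace: 'E' (except AttributeError) → 'S' (after the try/except). Output: ES

Answer: ES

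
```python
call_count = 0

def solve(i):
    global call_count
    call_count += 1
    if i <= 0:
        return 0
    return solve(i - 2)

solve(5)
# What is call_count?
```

Linear recursion stepping by 2: 4 calls from i=5 down to ≤0.

Answer: 4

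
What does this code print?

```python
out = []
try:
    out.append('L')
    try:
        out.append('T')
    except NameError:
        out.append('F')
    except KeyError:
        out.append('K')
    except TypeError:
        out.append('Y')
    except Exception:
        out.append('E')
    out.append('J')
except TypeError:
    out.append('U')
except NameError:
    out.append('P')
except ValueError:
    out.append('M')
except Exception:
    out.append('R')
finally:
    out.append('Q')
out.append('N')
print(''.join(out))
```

Execution trace: 'L' (try body) → 'T' (inner try body, no exception) → 'J' (try body, no exception) → 'Q' (finally) → 'N' (after the try/except). Output: LTJQN

Answer: LTJQN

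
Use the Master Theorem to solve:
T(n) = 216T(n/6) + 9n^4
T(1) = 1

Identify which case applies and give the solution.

a=216, b=6, f(n)=9n^4. log_6(216) = 3. Since c=4 > 3 and the regularity condition holds (216(n/6)^4 = (216/6^4)n^4 with 216/6^4 < 1), Case 3 applies: T(n) = Θ(f(n)) = O(n^4).

Answer: O(n^4) - Case 3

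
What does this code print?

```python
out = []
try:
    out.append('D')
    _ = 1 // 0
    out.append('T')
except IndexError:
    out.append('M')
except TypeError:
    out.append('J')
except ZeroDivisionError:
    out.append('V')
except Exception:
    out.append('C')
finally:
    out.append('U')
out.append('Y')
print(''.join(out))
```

Execution trace: 'D' (try body) → 'V' (except ZeroDivisionError) → 'U' (finally) → 'Y' (after the try/except). Output: DVUY

Answer: DVUY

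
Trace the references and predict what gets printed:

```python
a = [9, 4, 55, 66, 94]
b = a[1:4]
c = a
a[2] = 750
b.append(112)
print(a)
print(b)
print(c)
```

Key concept: slice vs alias.
Step by step:
`a = [9, 4, 55, 66, 94]` → a = [9, 4, 55, 66, 94]
`b = a[1:4]` → b = [4, 55, 66]
`c = a` → c = [9, 4, 55, 66, 94] (same object as a)
`a[2] = 750` → a = [9, 4, 750, 66, 94] (same object as c); c = [9, 4, 750, 66, 94] (same object as a)
`b.append(112)` → b = [4, 55, 66, 112]
`print(a)` → prints [9, 4, 750, 66, 94]
`print(b)` → prints [4, 55, 66, 112]
`print(c)` → prints [9, 4, 750, 66, 94]

Answer:
[9, 4, 750, 66, 94]
[4, 55, 66, 112]
[9, 4, 750, 66, 94]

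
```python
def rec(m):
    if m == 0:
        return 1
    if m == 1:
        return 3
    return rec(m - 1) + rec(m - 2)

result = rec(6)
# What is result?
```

Build up from base cases: rec(0)=1, rec(1)=3, rec(2)=4, rec(3)=7, rec(4)=11, rec(5)=18, rec(6)=29

Answer: 29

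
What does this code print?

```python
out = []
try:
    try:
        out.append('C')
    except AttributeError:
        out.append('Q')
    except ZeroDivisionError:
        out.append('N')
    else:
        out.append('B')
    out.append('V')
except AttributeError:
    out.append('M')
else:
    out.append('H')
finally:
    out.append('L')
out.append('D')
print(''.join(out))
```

Execution trace: 'C' (inner try body, no exception) → 'B' (inner else) → 'V' (try body, no exception) → 'H' (else) → 'L' (finally) → 'D' (after the try/except). Output: CBVHLD

Answer: CBVHLD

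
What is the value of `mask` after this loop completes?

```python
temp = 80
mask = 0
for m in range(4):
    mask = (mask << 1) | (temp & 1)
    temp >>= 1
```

Reverse lowest 4 bits of 80
`mask` takes the values: 0

Answer: 0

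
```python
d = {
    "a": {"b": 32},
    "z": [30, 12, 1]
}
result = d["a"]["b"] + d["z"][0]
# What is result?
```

Trace:
`d = { ...` → d = {'a': {'b': 32}, 'z': [30, 12, 1]}
`result = d["a"]["b"] + d["z"][0]` → result = 62
So result = 62

Answer: 62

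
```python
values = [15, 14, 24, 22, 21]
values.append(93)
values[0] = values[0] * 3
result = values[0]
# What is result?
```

Trace:
`values = [15, 14, 24, 22, 21]` → values = [15, 14, 24, 22, 21]
`values.append(93)` → values = [15, 14, 24, 22, 21, 93]
`values[0] = values[0] * 3` → values = [45, 14, 24, 22, 21, 93]
`result = values[0]` → result = 45
So result = 45

Answer: 45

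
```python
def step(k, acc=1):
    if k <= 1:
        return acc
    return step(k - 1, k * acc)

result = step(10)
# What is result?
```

Accumulator trace (n, acc): (10, 1) -> (9, 10) -> (8, 90) -> (7, 720) -> (6, 5040) -> (5, 30240) -> (4, 151200) -> (3, 604800) -> (2, 1814400) -> (1, 3628800) -> return 3628800

Answer: 3628800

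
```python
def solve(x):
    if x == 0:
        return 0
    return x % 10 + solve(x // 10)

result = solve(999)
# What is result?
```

Sum of digits of 999: 9 + 9 + 9 = 27

Answer: 27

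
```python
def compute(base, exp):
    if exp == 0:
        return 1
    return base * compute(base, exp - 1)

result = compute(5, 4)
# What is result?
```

compute(5, 4) = 5 * 5 * 5 * 5 = 625

Answer: 625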